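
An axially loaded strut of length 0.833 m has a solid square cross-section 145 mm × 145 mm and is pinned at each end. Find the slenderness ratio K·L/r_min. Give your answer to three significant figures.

For a square r = a/√12 = 145/√12 = 41.86 mm
L_e = K·L = 1 × 0.833 m = 0.8330 m = 833.00 mm
λ = L_e / r_min = 833.00 / 41.86 = 19.9

λ ≈ 19.9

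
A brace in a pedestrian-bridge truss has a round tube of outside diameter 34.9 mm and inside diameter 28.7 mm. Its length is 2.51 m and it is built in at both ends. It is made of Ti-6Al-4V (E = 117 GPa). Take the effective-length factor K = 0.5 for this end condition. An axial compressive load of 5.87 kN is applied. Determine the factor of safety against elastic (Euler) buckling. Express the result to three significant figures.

d_o = 34.9 mm, d_i = 28.7 mm
I = π(d_o⁴ − d_i⁴)/64 = π(34.9⁴ − 28.70⁴)/64 = 3.952×10^4 mm⁴
I = 3.952×10^4 mm⁴ = 3.952×10^-8 m⁴
Effective length L_e = K·L = 0.5 × 2.51 = 1.255 m
P_cr = π²EI / L_e² = π² × 117×10⁹ × 3.952×10^-8 / 1.255² = 2.897×10^4 N
Factor of safety n = P_cr / P = 28.974 / 5.87 = 4.94

n ≈ 4.94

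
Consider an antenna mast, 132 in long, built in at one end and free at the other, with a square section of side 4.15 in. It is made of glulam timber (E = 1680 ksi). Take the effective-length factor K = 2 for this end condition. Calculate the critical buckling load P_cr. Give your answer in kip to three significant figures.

P_cr ≈ 5.88 kip

I = a⁴/12 = 4.15⁴/12 = 24.72 in⁴
Effective length L_e = K·L = 2 × 132 = 264.0 in
P_cr = π²EI / L_e² = π² × 1680×10³ × 24.72 / 264.0² = 5.880×10^3 lb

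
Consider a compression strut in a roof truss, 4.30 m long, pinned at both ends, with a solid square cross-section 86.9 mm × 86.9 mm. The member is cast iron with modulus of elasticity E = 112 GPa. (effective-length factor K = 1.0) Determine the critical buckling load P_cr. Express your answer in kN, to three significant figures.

P_cr ≈ 284 kN

I = a⁴/12 = 86.9⁴/12 = 4.752×10^6 mm⁴
I = 4.752×10^6 mm⁴ = 4.752×10^-6 m⁴
Effective length L_e = K·L = 1 × 4.30 = 4.300 m
P_cr = π²EI / L_e² = π² × 112×10⁹ × 4.752×10^-6 / 4.300² = 2.841×10^5 N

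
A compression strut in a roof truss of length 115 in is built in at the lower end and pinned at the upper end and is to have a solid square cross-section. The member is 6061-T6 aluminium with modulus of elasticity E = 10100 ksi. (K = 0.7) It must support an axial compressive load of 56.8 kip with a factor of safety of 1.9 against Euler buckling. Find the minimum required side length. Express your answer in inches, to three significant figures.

a ≈ 3.03 in

Required P_cr = n·P = 1.9 × 56.8 = 107.9 kip
L_e = K·L = 0.7 × 115 = 80.50 in
Required I = P_cr·L_e²/(π²E) = 1.079×10^5 × 80.50² / (π² × 1.01×10^7) = 7.016 in⁴
Solid square: I = a⁴/12  ⇒  a = (12I)^(1/4) = (12×7.016)^(1/4) = 3.03 in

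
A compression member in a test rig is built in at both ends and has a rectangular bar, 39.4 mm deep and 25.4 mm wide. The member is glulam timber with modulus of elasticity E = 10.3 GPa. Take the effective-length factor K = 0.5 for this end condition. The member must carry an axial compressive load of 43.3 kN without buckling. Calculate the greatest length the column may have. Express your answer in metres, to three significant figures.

Buckling occurs about the weak axis: I_min = h·b³/12 with b = 25.4 mm (the shorter side).
I_min = 39.4×25.4³/12 = 5.380×10^4 mm⁴
I = 5.380×10^-8 m⁴
At the buckling limit P_cr = P = 4.330×10^4 N
From P_cr = π²EI/(K·L)²:  L = (1/K)·√(π²EI/P_cr) = (1/0.5)·√(π²×1.03×10^10×5.380×10^-8/4.330×10^4)
L = 0.711 m

L_max ≈ 0.711 m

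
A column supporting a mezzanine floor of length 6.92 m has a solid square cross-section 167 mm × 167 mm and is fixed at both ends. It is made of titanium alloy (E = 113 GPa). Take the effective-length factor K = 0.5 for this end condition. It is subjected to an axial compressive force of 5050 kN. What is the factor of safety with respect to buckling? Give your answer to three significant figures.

I = a⁴/12 = 167⁴/12 = 6.482×10^7 mm⁴
I = 6.482×10^7 mm⁴ = 6.482×10^-5 m⁴
Effective length L_e = K·L = 0.5 × 6.92 = 3.460 m
P_cr = π²EI / L_e² = π² × 113×10⁹ × 6.482×10^-5 / 3.460² = 6.038×10^6 N
Factor of safety n = P_cr / P = 6038.2 / 5050 = 1.20

n ≈ 1.20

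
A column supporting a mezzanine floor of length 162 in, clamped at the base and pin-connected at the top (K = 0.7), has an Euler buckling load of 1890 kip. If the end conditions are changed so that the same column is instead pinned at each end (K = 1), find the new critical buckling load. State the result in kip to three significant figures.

P_cr ∝ 1/K², so P_cr,new = P_cr,old × (K_old/K_new)² = 1890 × (0.7/1)²
= 1890 × 0.4900 = 926 kip

P_cr ≈ 926 kip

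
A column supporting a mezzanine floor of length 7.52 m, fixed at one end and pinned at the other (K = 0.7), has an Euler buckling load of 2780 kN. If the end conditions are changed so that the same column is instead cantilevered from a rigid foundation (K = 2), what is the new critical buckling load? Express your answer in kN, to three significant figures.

P_cr ≈ 341 kN

P_cr ∝ 1/K², so P_cr,new = P_cr,old × (K_old/K_new)² = 2780 × (0.7/2)²
= 2780 × 0.1225 = 341 kN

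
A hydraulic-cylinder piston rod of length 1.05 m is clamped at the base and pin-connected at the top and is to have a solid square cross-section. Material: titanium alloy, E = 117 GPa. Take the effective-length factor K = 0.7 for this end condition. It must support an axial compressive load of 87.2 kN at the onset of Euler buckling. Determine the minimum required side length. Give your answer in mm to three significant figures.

a ≈ 26.5 mm

L_e = K·L = 0.7 × 1.05 = 0.7350 m
Required I = P_cr·L_e²/(π²E) = 8.720×10^4 × 0.7350² / (π² × 1.17×10^11) = 4.079×10^-8 m⁴
I_req = 4.079×10^4 mm⁴
Solid square: I = a⁴/12  ⇒  a = (12I)^(1/4) = (12×4.079×10^4)^(1/4) = 26.5 mm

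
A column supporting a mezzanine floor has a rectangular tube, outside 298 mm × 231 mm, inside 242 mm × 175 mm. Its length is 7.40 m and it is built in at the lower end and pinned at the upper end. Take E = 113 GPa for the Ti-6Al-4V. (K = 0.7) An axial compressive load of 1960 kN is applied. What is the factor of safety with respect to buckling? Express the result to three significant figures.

n ≈ 4.20

Weak-axis I_min = (h_o·b_o³ − h_i·b_i³)/12 with b_o = 231, b_i = 175.0 mm (shorter outer/inner sides).
I_min = (298×231³ − 242.0×175.0³)/12 = 1.980×10^8 mm⁴
I = 1.980×10^8 mm⁴ = 1.980×10^-4 m⁴
Effective length L_e = K·L = 0.7 × 7.40 = 5.180 m
P_cr = π²EI / L_e² = π² × 113×10⁹ × 1.980×10^-4 / 5.180² = 8.231×10^6 N
Factor of safety n = P_cr / P = 8230.7 / 1960 = 4.20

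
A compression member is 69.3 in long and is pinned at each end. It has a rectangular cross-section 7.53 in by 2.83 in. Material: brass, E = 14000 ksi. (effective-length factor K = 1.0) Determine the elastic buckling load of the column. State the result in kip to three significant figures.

P_cr ≈ 409 kip

Buckling occurs about the weak axis: I_min = h·b³/12 with b = 2.83 in (the shorter side).
I_min = 7.53×2.83³/12 = 14.22 in⁴
Effective length L_e = K·L = 1 × 69.3 = 69.30 in
P_cr = π²EI / L_e² = π² × 14000×10³ × 14.22 / 69.30² = 4.092×10^5 lb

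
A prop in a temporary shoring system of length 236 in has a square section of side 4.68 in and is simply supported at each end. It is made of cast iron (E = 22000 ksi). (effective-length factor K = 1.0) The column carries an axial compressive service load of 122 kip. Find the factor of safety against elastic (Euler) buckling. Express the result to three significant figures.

n ≈ 1.28

I = a⁴/12 = 4.68⁴/12 = 39.98 in⁴
Effective length L_e = K·L = 1 × 236 = 236.0 in
P_cr = π²EI / L_e² = π² × 22000×10³ × 39.98 / 236.0² = 1.558×10^5 lb
Factor of safety n = P_cr / P = 155.85 / 122 = 1.28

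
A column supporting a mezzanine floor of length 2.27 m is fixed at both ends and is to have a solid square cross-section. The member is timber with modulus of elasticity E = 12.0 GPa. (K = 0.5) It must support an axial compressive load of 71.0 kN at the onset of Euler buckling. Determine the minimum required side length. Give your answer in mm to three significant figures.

L_e = K·L = 0.5 × 2.27 = 1.135 m
Required I = P_cr·L_e²/(π²E) = 7.100×10^4 × 1.135² / (π² × 1.20×10^10) = 7.723×10^-7 m⁴
I_req = 7.723×10^5 mm⁴
Solid square: I = a⁴/12  ⇒  a = (12I)^(1/4) = (12×7.723×10^5)^(1/4) = 55.2 mm

a ≈ 55.2 mm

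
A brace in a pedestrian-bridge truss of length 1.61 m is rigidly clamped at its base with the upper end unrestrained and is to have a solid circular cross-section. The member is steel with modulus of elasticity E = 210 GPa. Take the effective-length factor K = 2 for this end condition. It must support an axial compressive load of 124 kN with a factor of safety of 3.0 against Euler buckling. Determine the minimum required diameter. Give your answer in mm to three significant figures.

Required P_cr = n·P = 3.0 × 124 = 372.0 kN
L_e = K·L = 2 × 1.61 = 3.220 m
Required I = P_cr·L_e²/(π²E) = 3.720×10^5 × 3.220² / (π² × 2.10×10^11) = 1.861×10^-6 m⁴
I_req = 1.861×10^6 mm⁴
Solid circle: I = πd⁴/64  ⇒  d = (64I/π)^(1/4) = (64×1.861×10^6/π)^(1/4) = 78.5 mm

d ≈ 78.5 mm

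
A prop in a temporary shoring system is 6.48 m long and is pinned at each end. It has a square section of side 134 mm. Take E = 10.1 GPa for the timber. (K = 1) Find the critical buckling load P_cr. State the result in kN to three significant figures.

I = a⁴/12 = 134⁴/12 = 2.687×10^7 mm⁴
I = 2.687×10^7 mm⁴ = 2.687×10^-5 m⁴
Effective length L_e = K·L = 1 × 6.48 = 6.480 m
P_cr = π²EI / L_e² = π² × 10.1×10⁹ × 2.687×10^-5 / 6.480² = 6.378×10^4 N

P_cr ≈ 63.8 kN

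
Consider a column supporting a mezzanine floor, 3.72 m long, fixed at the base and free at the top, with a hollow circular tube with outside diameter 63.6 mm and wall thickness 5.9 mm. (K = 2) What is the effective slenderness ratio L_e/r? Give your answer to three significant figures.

Inner diameter d_i = 63.6 − 2×5.9 = 51.80 mm
I = π(d_o⁴ − d_i⁴)/64 = π(63.6⁴ − 51.80⁴)/64 = 4.497×10^5 mm⁴
A = 1.069×10^3 mm²;  r_min = √(I/A) = √(4.497×10^5/1.069×10^3) = 20.51 mm
L_e = K·L = 2 × 3.72 m = 7.440 m = 7440.0 mm
λ = L_e / r_min = 7440.0 / 20.51 = 363

λ ≈ 363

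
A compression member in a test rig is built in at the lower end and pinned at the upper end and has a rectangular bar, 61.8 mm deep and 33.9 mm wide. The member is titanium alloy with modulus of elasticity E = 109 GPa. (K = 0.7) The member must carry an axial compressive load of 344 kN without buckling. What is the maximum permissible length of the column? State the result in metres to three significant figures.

Buckling occurs about the weak axis: I_min = h·b³/12 with b = 33.9 mm (the shorter side).
I_min = 61.8×33.9³/12 = 2.006×10^5 mm⁴
I = 2.006×10^-7 m⁴
At the buckling limit P_cr = P = 3.440×10^5 N
From P_cr = π²EI/(K·L)²:  L = (1/K)·√(π²EI/P_cr) = (1/0.7)·√(π²×1.09×10^11×2.006×10^-7/3.440×10^5)
L = 1.13 m

L_max ≈ 1.13 m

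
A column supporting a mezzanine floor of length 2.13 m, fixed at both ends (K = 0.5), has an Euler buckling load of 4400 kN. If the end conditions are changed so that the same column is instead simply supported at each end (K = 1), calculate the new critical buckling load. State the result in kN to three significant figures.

P_cr ≈ 1100 kN

P_cr ∝ 1/K², so P_cr,new = P_cr,old × (K_old/K_new)² = 4400 × (0.5/1)²
= 4400 × 0.2500 = 1100 kN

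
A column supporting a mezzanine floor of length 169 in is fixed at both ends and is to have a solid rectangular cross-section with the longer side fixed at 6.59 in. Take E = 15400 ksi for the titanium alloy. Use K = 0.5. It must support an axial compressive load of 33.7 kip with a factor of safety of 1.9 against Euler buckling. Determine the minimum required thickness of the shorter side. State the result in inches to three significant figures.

b ≈ 1.76 in

Required P_cr = n·P = 1.9 × 33.7 = 64.03 kip
L_e = K·L = 0.5 × 169 = 84.50 in
Required I = P_cr·L_e²/(π²E) = 6.403×10^4 × 84.50² / (π² × 1.54×10^7) = 3.008 in⁴
Rectangle, weak axis: I_min = h·b³/12 with h = 6.59 in fixed  ⇒  b = (12I/h)^(1/3) = 1.76 in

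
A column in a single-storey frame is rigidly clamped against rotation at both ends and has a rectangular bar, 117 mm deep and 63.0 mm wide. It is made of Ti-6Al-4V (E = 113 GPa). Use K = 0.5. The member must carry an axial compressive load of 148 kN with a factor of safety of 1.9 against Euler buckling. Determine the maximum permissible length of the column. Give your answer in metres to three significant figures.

Buckling occurs about the weak axis: I_min = h·b³/12 with b = 63.0 mm (the shorter side).
I_min = 117×63.0³/12 = 2.438×10^6 mm⁴
I = 2.438×10^-6 m⁴
Required critical load P_cr = n·P = 1.9 × 148 = 281.2 kN = 2.812×10^5 N
From P_cr = π²EI/(K·L)²:  L = (1/K)·√(π²EI/P_cr) = (1/0.5)·√(π²×1.13×10^11×2.438×10^-6/2.812×10^5)
L = 6.22 m

L_max ≈ 6.22 m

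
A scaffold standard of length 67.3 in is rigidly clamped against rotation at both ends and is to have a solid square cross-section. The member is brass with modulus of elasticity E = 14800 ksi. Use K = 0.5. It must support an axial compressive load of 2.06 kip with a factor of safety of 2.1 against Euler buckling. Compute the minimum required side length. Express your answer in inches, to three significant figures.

Required P_cr = n·P = 2.1 × 2.06 = 4.326 kip
L_e = K·L = 0.5 × 67.3 = 33.65 in
Required I = P_cr·L_e²/(π²E) = 4.326×10^3 × 33.65² / (π² × 1.48×10^7) = 3.353×10^-2 in⁴
Solid square: I = a⁴/12  ⇒  a = (12I)^(1/4) = (12×3.353×10^-2)^(1/4) = 0.796 in

a ≈ 0.796 in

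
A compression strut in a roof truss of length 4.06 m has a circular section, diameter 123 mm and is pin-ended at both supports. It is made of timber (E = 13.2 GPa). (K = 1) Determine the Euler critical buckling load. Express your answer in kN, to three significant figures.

P_cr ≈ 88.8 kN

I = πd⁴/64 = π×123⁴/64 = 1.124×10^7 mm⁴
I = 1.124×10^7 mm⁴ = 1.124×10^-5 m⁴
Effective length L_e = K·L = 1 × 4.06 = 4.060 m
P_cr = π²EI / L_e² = π² × 13.2×10⁹ × 1.124×10^-5 / 4.060² = 8.880×10^4 N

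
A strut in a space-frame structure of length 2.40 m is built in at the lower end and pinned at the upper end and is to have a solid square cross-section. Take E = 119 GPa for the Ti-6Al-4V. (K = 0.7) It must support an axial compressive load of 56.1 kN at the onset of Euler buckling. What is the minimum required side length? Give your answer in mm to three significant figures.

L_e = K·L = 0.7 × 2.40 = 1.680 m
Required I = P_cr·L_e²/(π²E) = 5.610×10^4 × 1.680² / (π² × 1.19×10^11) = 1.348×10^-7 m⁴
I_req = 1.348×10^5 mm⁴
Solid square: I = a⁴/12  ⇒  a = (12I)^(1/4) = (12×1.348×10^5)^(1/4) = 35.7 mm

a ≈ 35.7 mm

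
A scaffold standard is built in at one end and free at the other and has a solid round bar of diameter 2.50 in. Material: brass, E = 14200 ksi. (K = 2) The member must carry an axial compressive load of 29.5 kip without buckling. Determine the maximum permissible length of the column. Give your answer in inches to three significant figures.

I = πd⁴/64 = π×2.50⁴/64 = 1.917 in⁴
At the buckling limit P_cr = P = 2.950×10^4 lb
From P_cr = π²EI/(K·L)²:  L = (1/K)·√(π²EI/P_cr) = (1/2)·√(π²×1.42×10^7×1.917/2.950×10^4)
L = 47.7 in

L_max ≈ 47.7 in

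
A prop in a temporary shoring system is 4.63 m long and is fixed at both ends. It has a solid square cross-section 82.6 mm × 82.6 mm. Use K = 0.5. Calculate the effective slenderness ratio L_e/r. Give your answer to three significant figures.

For a square r = a/√12 = 82.6/√12 = 23.84 mm
L_e = K·L = 0.5 × 4.63 m = 2.315 m = 2315.0 mm
λ = L_e / r_min = 2315.0 / 23.84 = 97.1

λ ≈ 97.1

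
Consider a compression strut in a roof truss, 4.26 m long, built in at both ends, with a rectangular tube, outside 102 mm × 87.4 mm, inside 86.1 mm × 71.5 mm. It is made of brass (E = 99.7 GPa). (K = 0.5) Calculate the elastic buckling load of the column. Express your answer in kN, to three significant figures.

P_cr ≈ 662 kN

Weak-axis I_min = (h_o·b_o³ − h_i·b_i³)/12 with b_o = 87.4, b_i = 71.50 mm (shorter outer/inner sides).
I_min = (102×87.4³ − 86.10×71.50³)/12 = 3.052×10^6 mm⁴
I = 3.052×10^6 mm⁴ = 3.052×10^-6 m⁴
Effective length L_e = K·L = 0.5 × 4.26 = 2.130 m
P_cr = π²EI / L_e² = π² × 99.7×10⁹ × 3.052×10^-6 / 2.130² = 6.620×10^5 N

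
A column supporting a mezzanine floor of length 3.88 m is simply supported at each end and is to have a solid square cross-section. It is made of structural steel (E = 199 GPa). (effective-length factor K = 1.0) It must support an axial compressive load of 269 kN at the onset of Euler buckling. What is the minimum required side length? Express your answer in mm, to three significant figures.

L_e = K·L = 1 × 3.88 = 3.880 m
Required I = P_cr·L_e²/(π²E) = 2.690×10^5 × 3.880² / (π² × 1.99×10^11) = 2.062×10^-6 m⁴
I_req = 2.062×10^6 mm⁴
Solid square: I = a⁴/12  ⇒  a = (12I)^(1/4) = (12×2.062×10^6)^(1/4) = 70.5 mm

a ≈ 70.5 mm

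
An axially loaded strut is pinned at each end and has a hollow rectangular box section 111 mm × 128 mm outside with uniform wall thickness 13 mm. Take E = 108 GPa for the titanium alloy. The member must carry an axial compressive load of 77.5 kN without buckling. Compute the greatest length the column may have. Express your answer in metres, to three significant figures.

L_max ≈ 11.4 m

Inner dimensions: h_i = 128 − 2×13 = 102.0 mm, b_i = 111 − 2×13 = 85.00 mm
Weak-axis I_min = (h_o·b_o³ − h_i·b_i³)/12 with b_o = 111, b_i = 85.00 mm (shorter outer/inner sides).
I_min = (128×111³ − 102.0×85.00³)/12 = 9.368×10^6 mm⁴
I = 9.368×10^-6 m⁴
At the buckling limit P_cr = P = 7.750×10^4 N
From P_cr = π²EI/(K·L)²:  L = (1/K)·√(π²EI/P_cr) = (1/1)·√(π²×1.08×10^11×9.368×10^-6/7.750×10^4)
L = 11.4 m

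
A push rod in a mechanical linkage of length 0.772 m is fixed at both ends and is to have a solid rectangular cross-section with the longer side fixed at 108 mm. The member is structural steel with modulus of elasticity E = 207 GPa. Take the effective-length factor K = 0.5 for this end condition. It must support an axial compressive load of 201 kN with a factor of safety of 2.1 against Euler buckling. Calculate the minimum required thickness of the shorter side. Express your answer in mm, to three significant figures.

Required P_cr = n·P = 2.1 × 201 = 422.1 kN
L_e = K·L = 0.5 × 0.772 = 0.3860 m
Required I = P_cr·L_e²/(π²E) = 4.221×10^5 × 0.3860² / (π² × 2.07×10^11) = 3.078×10^-8 m⁴
I_req = 3.078×10^4 mm⁴
Rectangle, weak axis: I_min = h·b³/12 with h = 108 mm fixed  ⇒  b = (12I/h)^(1/3) = 15.1 mm

b ≈ 15.1 mm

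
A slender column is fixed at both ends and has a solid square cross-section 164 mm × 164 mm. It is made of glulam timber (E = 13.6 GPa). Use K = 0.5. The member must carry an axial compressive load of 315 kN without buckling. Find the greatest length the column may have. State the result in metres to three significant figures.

I = a⁴/12 = 164⁴/12 = 6.028×10^7 mm⁴
I = 6.028×10^-5 m⁴
At the buckling limit P_cr = P = 3.150×10^5 N
From P_cr = π²EI/(K·L)²:  L = (1/K)·√(π²EI/P_cr) = (1/0.5)·√(π²×1.36×10^10×6.028×10^-5/3.150×10^5)
L = 10.1 m

L_max ≈ 10.1 m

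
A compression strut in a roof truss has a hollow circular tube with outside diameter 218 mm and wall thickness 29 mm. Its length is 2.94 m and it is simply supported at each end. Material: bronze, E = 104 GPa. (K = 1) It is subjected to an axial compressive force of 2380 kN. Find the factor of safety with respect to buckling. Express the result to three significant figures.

Inner diameter d_i = 218 − 2×29 = 160.0 mm
I = π(d_o⁴ − d_i⁴)/64 = π(218⁴ − 160.0⁴)/64 = 7.870×10^7 mm⁴
I = 7.870×10^7 mm⁴ = 7.870×10^-5 m⁴
Effective length L_e = K·L = 1 × 2.94 = 2.940 m
P_cr = π²EI / L_e² = π² × 104×10⁹ × 7.870×10^-5 / 2.940² = 9.345×10^6 N
Factor of safety n = P_cr / P = 9345.2 / 2380 = 3.93

n ≈ 3.93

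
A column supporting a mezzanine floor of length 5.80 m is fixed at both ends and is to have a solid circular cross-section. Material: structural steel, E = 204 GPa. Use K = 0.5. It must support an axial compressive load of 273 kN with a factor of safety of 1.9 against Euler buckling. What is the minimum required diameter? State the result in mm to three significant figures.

Required P_cr = n·P = 1.9 × 273 = 518.7 kN
L_e = K·L = 0.5 × 5.80 = 2.900 m
Required I = P_cr·L_e²/(π²E) = 5.187×10^5 × 2.900² / (π² × 2.04×10^11) = 2.167×10^-6 m⁴
I_req = 2.167×10^6 mm⁴
Solid circle: I = πd⁴/64  ⇒  d = (64I/π)^(1/4) = (64×2.167×10^6/π)^(1/4) = 81.5 mm

d ≈ 81.5 mm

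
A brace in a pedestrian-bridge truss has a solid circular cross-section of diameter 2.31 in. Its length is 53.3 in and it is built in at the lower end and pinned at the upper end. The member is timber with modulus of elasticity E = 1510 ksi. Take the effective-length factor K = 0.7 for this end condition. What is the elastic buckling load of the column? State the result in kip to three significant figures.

P_cr ≈ 15.0 kip

I = πd⁴/64 = π×2.31⁴/64 = 1.398 in⁴
Effective length L_e = K·L = 0.7 × 53.3 = 37.31 in
P_cr = π²EI / L_e² = π² × 1510×10³ × 1.398 / 37.31² = 1.496×10^4 lb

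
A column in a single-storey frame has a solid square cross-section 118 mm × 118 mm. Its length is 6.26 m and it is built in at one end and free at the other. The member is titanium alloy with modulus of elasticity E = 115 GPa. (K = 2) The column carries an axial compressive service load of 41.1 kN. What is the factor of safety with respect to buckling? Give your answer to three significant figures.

n ≈ 2.85

I = a⁴/12 = 118⁴/12 = 1.616×10^7 mm⁴
I = 1.616×10^7 mm⁴ = 1.616×10^-5 m⁴
Effective length L_e = K·L = 2 × 6.26 = 12.52 m
P_cr = π²EI / L_e² = π² × 115×10⁹ × 1.616×10^-5 / 12.52² = 1.170×10^5 N
Factor of safety n = P_cr / P = 116.99 / 41.1 = 2.85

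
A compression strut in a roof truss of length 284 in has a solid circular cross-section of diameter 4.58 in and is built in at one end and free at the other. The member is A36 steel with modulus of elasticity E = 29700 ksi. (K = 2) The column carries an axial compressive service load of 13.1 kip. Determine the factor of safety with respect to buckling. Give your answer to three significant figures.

n ≈ 1.50

I = πd⁴/64 = π×4.58⁴/64 = 21.60 in⁴
Effective length L_e = K·L = 2 × 284 = 568.0 in
P_cr = π²EI / L_e² = π² × 29700×10³ × 21.60 / 568.0² = 1.962×10^4 lb
Factor of safety n = P_cr / P = 19.624 / 13.1 = 1.50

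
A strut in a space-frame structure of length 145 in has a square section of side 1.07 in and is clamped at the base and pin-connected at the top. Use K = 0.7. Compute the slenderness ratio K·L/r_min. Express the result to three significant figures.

λ ≈ 329

For a square r = a/√12 = 1.07/√12 = 0.3089 in
L_e = K·L = 0.7 × 145 = 101.5 in
λ = L_e / r_min = 101.50 / 0.3089 = 329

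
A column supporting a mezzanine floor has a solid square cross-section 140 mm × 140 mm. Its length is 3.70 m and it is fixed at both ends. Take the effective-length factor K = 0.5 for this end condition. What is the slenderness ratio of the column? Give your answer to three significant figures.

For a square r = a/√12 = 140/√12 = 40.41 mm
L_e = K·L = 0.5 × 3.70 m = 1.850 m = 1850.0 mm
λ = L_e / r_min = 1850.0 / 40.41 = 45.8

λ ≈ 45.8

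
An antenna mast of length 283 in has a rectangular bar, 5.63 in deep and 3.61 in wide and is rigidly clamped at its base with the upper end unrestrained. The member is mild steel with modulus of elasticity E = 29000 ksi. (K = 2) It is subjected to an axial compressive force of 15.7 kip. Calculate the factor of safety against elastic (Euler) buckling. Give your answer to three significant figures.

n ≈ 1.26

Buckling occurs about the weak axis: I_min = h·b³/12 with b = 3.61 in (the shorter side).
I_min = 5.63×3.61³/12 = 22.07 in⁴
Effective length L_e = K·L = 2 × 283 = 566.0 in
P_cr = π²EI / L_e² = π² × 29000×10³ × 22.07 / 566.0² = 1.972×10^4 lb
Factor of safety n = P_cr / P = 19.720 / 15.7 = 1.26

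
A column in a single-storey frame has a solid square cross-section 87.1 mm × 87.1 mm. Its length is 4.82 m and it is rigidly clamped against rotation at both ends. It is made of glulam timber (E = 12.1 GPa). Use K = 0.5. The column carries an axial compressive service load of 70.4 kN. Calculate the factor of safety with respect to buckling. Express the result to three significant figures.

n ≈ 1.40

I = a⁴/12 = 87.1⁴/12 = 4.796×10^6 mm⁴
I = 4.796×10^6 mm⁴ = 4.796×10^-6 m⁴
Effective length L_e = K·L = 0.5 × 4.82 = 2.410 m
P_cr = π²EI / L_e² = π² × 12.1×10⁹ × 4.796×10^-6 / 2.410² = 9.861×10^4 N
Factor of safety n = P_cr / P = 98.615 / 70.4 = 1.40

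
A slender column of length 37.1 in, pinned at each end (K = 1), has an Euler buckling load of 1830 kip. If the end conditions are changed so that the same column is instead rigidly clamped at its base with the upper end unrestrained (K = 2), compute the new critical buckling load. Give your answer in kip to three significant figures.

P_cr ≈ 458 kip

P_cr ∝ 1/K², so P_cr,new = P_cr,old × (K_old/K_new)² = 1830 × (1/2)²
= 1830 × 0.2500 = 458 kip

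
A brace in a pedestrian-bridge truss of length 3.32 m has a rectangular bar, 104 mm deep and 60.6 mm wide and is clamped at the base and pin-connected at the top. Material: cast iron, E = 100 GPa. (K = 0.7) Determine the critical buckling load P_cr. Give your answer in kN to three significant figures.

Buckling occurs about the weak axis: I_min = h·b³/12 with b = 60.6 mm (the shorter side).
I_min = 104×60.6³/12 = 1.929×10^6 mm⁴
I = 1.929×10^6 mm⁴ = 1.929×10^-6 m⁴
Effective length L_e = K·L = 0.7 × 3.32 = 2.324 m
P_cr = π²EI / L_e² = π² × 100×10⁹ × 1.929×10^-6 / 2.324² = 3.524×10^5 N

P_cr ≈ 352 kN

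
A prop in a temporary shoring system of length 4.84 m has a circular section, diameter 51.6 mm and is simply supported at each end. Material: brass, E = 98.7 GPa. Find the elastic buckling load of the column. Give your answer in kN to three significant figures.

I = πd⁴/64 = π×51.6⁴/64 = 3.480×10^5 mm⁴
I = 3.480×10^5 mm⁴ = 3.480×10^-7 m⁴
Effective length L_e = K·L = 1 × 4.84 = 4.840 m
P_cr = π²EI / L_e² = π² × 98.7×10⁹ × 3.480×10^-7 / 4.840² = 1.447×10^4 N

P_cr ≈ 14.5 kN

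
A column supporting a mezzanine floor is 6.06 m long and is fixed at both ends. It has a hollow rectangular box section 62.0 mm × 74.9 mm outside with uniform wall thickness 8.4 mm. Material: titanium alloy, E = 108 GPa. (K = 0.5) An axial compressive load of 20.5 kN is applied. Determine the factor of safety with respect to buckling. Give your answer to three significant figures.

n ≈ 5.89

Inner dimensions: h_i = 74.9 − 2×8.4 = 58.10 mm, b_i = 62.0 − 2×8.4 = 45.20 mm
Weak-axis I_min = (h_o·b_o³ − h_i·b_i³)/12 with b_o = 62.0, b_i = 45.20 mm (shorter outer/inner sides).
I_min = (74.9×62.0³ − 58.10×45.20³)/12 = 1.040×10^6 mm⁴
I = 1.040×10^6 mm⁴ = 1.040×10^-6 m⁴
Effective length L_e = K·L = 0.5 × 6.06 = 3.030 m
P_cr = π²EI / L_e² = π² × 108×10⁹ × 1.040×10^-6 / 3.030² = 1.208×10^5 N
Factor of safety n = P_cr / P = 120.80 / 20.5 = 5.89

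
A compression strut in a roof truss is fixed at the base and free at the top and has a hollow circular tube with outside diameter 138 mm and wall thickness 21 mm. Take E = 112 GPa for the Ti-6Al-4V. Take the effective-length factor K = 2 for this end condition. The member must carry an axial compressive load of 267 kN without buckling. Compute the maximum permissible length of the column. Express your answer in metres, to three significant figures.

Inner diameter d_i = 138 − 2×21 = 96.00 mm
I = π(d_o⁴ − d_i⁴)/64 = π(138⁴ − 96.00⁴)/64 = 1.363×10^7 mm⁴
I = 1.363×10^-5 m⁴
At the buckling limit P_cr = P = 2.670×10^5 N
From P_cr = π²EI/(K·L)²:  L = (1/K)·√(π²EI/P_cr) = (1/2)·√(π²×1.12×10^11×1.363×10^-5/2.670×10^5)
L = 3.76 m

L_max ≈ 3.76 m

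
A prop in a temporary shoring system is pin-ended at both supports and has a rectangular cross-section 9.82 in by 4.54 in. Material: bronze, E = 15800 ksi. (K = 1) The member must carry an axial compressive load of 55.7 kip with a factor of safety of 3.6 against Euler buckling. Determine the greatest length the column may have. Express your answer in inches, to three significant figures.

Buckling occurs about the weak axis: I_min = h·b³/12 with b = 4.54 in (the shorter side).
I_min = 9.82×4.54³/12 = 76.58 in⁴
Required critical load P_cr = n·P = 3.6 × 55.7 = 200.5 kip = 2.005×10^5 lb
From P_cr = π²EI/(K·L)²:  L = (1/K)·√(π²EI/P_cr) = (1/1)·√(π²×1.58×10^7×76.58/2.005×10^5)
L = 244 in

L_max ≈ 244 in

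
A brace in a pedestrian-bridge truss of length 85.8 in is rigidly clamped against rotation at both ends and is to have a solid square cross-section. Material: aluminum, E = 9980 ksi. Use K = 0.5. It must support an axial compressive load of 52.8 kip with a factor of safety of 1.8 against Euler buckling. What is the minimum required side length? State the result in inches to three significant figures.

Required P_cr = n·P = 1.8 × 52.8 = 95.04 kip
L_e = K·L = 0.5 × 85.8 = 42.90 in
Required I = P_cr·L_e²/(π²E) = 9.504×10^4 × 42.90² / (π² × 9.98×10^6) = 1.776 in⁴
Solid square: I = a⁴/12  ⇒  a = (12I)^(1/4) = (12×1.776)^(1/4) = 2.15 in

a ≈ 2.15 in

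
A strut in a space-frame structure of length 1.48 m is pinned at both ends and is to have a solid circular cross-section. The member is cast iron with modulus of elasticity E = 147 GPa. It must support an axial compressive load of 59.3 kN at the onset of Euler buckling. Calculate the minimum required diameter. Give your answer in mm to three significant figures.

d ≈ 36.7 mm

L_e = K·L = 1 × 1.48 = 1.480 m
Required I = P_cr·L_e²/(π²E) = 5.930×10^4 × 1.480² / (π² × 1.47×10^11) = 8.953×10^-8 m⁴
I_req = 8.953×10^4 mm⁴
Solid circle: I = πd⁴/64  ⇒  d = (64I/π)^(1/4) = (64×8.953×10^4/π)^(1/4) = 36.7 mm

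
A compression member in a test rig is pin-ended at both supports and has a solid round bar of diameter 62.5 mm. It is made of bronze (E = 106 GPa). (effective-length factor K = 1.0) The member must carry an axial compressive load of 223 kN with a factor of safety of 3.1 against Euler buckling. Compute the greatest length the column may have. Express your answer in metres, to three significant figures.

I = πd⁴/64 = π×62.5⁴/64 = 7.490×10^5 mm⁴
I = 7.490×10^-7 m⁴
Required critical load P_cr = n·P = 3.1 × 223 = 691.3 kN = 6.913×10^5 N
From P_cr = π²EI/(K·L)²:  L = (1/K)·√(π²EI/P_cr) = (1/1)·√(π²×1.06×10^11×7.490×10^-7/6.913×10^5)
L = 1.06 m

L_max ≈ 1.06 m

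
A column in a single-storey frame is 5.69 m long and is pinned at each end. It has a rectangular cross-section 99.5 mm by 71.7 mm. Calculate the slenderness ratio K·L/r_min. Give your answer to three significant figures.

Buckling occurs about the weak axis: I_min = h·b³/12 with b = 71.7 mm (the shorter side).
I_min = 99.5×71.7³/12 = 3.056×10^6 mm⁴
A = 7.134×10^3 mm²;  r_min = √(I/A) = √(3.056×10^6/7.134×10^3) = 20.70 mm
L_e = K·L = 1 × 5.69 m = 5.690 m = 5690.0 mm
λ = L_e / r_min = 5690.0 / 20.70 = 275

λ ≈ 275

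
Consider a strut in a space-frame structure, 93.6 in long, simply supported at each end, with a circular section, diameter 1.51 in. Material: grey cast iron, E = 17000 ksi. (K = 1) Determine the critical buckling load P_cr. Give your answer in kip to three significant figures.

P_cr ≈ 4.89 kip

I = πd⁴/64 = π×1.51⁴/64 = 0.2552 in⁴
Effective length L_e = K·L = 1 × 93.6 = 93.60 in
P_cr = π²EI / L_e² = π² × 17000×10³ × 0.2552 / 93.60² = 4.887×10^3 lb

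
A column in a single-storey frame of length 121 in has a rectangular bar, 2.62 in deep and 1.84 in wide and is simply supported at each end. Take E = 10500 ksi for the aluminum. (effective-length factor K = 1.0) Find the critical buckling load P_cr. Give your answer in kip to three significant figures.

Buckling occurs about the weak axis: I_min = h·b³/12 with b = 1.84 in (the shorter side).
I_min = 2.62×1.84³/12 = 1.360 in⁴
Effective length L_e = K·L = 1 × 121 = 121.0 in
P_cr = π²EI / L_e² = π² × 10500×10³ × 1.360 / 121.0² = 9.627×10^3 lb

P_cr ≈ 9.63 kip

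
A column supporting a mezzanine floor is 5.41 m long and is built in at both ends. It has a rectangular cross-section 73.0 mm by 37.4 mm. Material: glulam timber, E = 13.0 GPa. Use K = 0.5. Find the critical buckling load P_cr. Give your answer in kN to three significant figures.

Buckling occurs about the weak axis: I_min = h·b³/12 with b = 37.4 mm (the shorter side).
I_min = 73.0×37.4³/12 = 3.182×10^5 mm⁴
I = 3.182×10^5 mm⁴ = 3.182×10^-7 m⁴
Effective length L_e = K·L = 0.5 × 5.41 = 2.705 m
P_cr = π²EI / L_e² = π² × 13.0×10⁹ × 3.182×10^-7 / 2.705² = 5.580×10^3 N

P_cr ≈ 5.58 kN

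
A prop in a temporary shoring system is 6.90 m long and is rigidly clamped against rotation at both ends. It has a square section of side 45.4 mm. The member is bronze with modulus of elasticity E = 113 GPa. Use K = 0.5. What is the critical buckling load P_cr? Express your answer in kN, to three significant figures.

I = a⁴/12 = 45.4⁴/12 = 3.540×10^5 mm⁴
I = 3.540×10^5 mm⁴ = 3.540×10^-7 m⁴
Effective length L_e = K·L = 0.5 × 6.90 = 3.450 m
P_cr = π²EI / L_e² = π² × 113×10⁹ × 3.540×10^-7 / 3.450² = 3.317×10^4 N

P_cr ≈ 33.2 kN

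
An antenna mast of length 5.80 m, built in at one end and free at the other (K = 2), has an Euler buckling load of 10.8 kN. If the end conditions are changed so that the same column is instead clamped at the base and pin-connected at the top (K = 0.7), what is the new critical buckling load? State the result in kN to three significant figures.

P_cr ≈ 88.2 kN

P_cr ∝ 1/K², so P_cr,new = P_cr,old × (K_old/K_new)² = 10.8 × (2/0.7)²
= 10.8 × 8.163 = 88.2 kN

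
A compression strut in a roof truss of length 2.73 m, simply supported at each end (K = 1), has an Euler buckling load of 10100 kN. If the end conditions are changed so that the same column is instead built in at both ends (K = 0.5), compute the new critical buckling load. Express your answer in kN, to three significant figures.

P_cr ∝ 1/K², so P_cr,new = P_cr,old × (K_old/K_new)² = 10100 × (1/0.5)²
= 10100 × 4.000 = 40400 kN

P_cr ≈ 40400 kN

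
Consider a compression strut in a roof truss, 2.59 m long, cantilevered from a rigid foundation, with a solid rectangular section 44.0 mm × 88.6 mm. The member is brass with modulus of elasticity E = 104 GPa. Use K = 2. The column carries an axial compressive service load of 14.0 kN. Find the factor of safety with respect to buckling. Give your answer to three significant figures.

Buckling occurs about the weak axis: I_min = h·b³/12 with b = 44.0 mm (the shorter side).
I_min = 88.6×44.0³/12 = 6.289×10^5 mm⁴
I = 6.289×10^5 mm⁴ = 6.289×10^-7 m⁴
Effective length L_e = K·L = 2 × 2.59 = 5.180 m
P_cr = π²EI / L_e² = π² × 104×10⁹ × 6.289×10^-7 / 5.180² = 2.406×10^4 N
Factor of safety n = P_cr / P = 24.059 / 14.0 = 1.72

n ≈ 1.72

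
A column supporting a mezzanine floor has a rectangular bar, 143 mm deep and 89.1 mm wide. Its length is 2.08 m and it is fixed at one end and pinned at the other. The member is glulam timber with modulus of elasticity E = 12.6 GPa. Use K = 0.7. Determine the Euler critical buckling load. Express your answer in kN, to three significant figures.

P_cr ≈ 494 kN

Buckling occurs about the weak axis: I_min = h·b³/12 with b = 89.1 mm (the shorter side).
I_min = 143×89.1³/12 = 8.429×10^6 mm⁴
I = 8.429×10^6 mm⁴ = 8.429×10^-6 m⁴
Effective length L_e = K·L = 0.7 × 2.08 = 1.456 m
P_cr = π²EI / L_e² = π² × 12.6×10⁹ × 8.429×10^-6 / 1.456² = 4.945×10^5 N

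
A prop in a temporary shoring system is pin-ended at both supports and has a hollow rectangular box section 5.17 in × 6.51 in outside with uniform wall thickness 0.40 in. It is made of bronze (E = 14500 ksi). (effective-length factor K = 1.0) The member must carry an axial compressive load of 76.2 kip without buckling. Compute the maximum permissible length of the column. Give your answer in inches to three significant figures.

L_max ≈ 257 in

Inner dimensions: h_i = 6.51 − 2×0.40 = 5.710 in, b_i = 5.17 − 2×0.40 = 4.370 in
Weak-axis I_min = (h_o·b_o³ − h_i·b_i³)/12 with b_o = 5.17, b_i = 4.370 in (shorter outer/inner sides).
I_min = (6.51×5.17³ − 5.710×4.370³)/12 = 35.26 in⁴
At the buckling limit P_cr = P = 7.620×10^4 lb
From P_cr = π²EI/(K·L)²:  L = (1/K)·√(π²EI/P_cr) = (1/1)·√(π²×1.45×10^7×35.26/7.620×10^4)
L = 257 in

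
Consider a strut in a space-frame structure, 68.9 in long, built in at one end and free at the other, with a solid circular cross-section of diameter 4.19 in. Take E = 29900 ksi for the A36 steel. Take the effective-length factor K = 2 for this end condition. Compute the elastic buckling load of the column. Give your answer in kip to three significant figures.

P_cr ≈ 235 kip

I = πd⁴/64 = π×4.19⁴/64 = 15.13 in⁴
Effective length L_e = K·L = 2 × 68.9 = 137.8 in
P_cr = π²EI / L_e² = π² × 29900×10³ × 15.13 / 137.8² = 2.351×10^5 lb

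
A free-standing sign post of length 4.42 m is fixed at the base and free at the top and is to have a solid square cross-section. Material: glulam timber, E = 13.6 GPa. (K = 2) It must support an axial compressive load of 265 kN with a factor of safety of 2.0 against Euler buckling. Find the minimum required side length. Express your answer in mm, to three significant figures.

a ≈ 247 mm

Required P_cr = n·P = 2.0 × 265 = 530.0 kN
L_e = K·L = 2 × 4.42 = 8.840 m
Required I = P_cr·L_e²/(π²E) = 5.300×10^5 × 8.840² / (π² × 1.36×10^10) = 3.086×10^-4 m⁴
I_req = 3.086×10^8 mm⁴
Solid square: I = a⁴/12  ⇒  a = (12I)^(1/4) = (12×3.086×10^8)^(1/4) = 247 mm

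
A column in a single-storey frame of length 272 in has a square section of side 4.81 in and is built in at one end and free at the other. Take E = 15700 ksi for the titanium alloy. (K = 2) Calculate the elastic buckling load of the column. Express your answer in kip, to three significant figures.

I = a⁴/12 = 4.81⁴/12 = 44.61 in⁴
Effective length L_e = K·L = 2 × 272 = 544.0 in
P_cr = π²EI / L_e² = π² × 15700×10³ × 44.61 / 544.0² = 2.336×10^4 lb

P_cr ≈ 23.4 kip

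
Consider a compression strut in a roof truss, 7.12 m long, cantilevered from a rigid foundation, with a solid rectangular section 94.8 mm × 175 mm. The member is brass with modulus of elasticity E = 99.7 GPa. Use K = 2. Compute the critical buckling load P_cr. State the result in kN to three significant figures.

Buckling occurs about the weak axis: I_min = h·b³/12 with b = 94.8 mm (the shorter side).
I_min = 175×94.8³/12 = 1.242×10^7 mm⁴
I = 1.242×10^7 mm⁴ = 1.242×10^-5 m⁴
Effective length L_e = K·L = 2 × 7.12 = 14.24 m
P_cr = π²EI / L_e² = π² × 99.7×10⁹ × 1.242×10^-5 / 14.24² = 6.029×10^4 N

P_cr ≈ 60.3 kN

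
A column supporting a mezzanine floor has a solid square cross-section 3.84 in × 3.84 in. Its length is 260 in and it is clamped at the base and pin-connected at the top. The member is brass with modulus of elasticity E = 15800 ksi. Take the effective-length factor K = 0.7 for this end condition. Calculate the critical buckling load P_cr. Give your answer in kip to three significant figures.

I = a⁴/12 = 3.84⁴/12 = 18.12 in⁴
Effective length L_e = K·L = 0.7 × 260 = 182.0 in
P_cr = π²EI / L_e² = π² × 15800×10³ × 18.12 / 182.0² = 8.530×10^4 lb

P_cr ≈ 85.3 kip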